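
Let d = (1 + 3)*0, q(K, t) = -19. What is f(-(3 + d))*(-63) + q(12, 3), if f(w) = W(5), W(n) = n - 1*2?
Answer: -208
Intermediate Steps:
W(n) = -2 + n (W(n) = n - 2 = -2 + n)
d = 0 (d = 4*0 = 0)
f(w) = 3 (f(w) = -2 + 5 = 3)
f(-(3 + d))*(-63) + q(12, 3) = 3*(-63) - 19 = -189 - 19 = -208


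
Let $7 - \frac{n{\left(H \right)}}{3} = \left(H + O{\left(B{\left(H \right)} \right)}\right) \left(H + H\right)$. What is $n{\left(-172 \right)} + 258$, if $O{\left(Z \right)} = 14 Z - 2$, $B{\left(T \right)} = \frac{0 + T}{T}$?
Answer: $-164841$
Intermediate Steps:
$B{\left(T \right)} = 1$ ($B{\left(T \right)} = \frac{T}{T} = 1$)
$O{\left(Z \right)} = -2 + 14 Z$
$n{\left(H \right)} = 21 - 6 H \left(12 + H\right)$ ($n{\left(H \right)} = 21 - 3 \left(H + \left(-2 + 14 \cdot 1\right)\right) \left(H + H\right) = 21 - 3 \left(H + \left(-2 + 14\right)\right) 2 H = 21 - 3 \left(H + 12\right) 2 H = 21 - 3 \left(12 + H\right) 2 H = 21 - 3 \cdot 2 H \left(12 + H\right) = 21 - 6 H \left(12 + H\right)$)
$n{\left(-172 \right)} + 258 = \left(21 - -12384 - 6 \left(-172\right)^{2}\right) + 258 = \left(21 + 12384 - 177504\right) + 258 = -165099 + 258 = -164841$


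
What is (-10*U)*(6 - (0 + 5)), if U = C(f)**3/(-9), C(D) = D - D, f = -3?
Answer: 0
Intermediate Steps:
C(D) = 0
U = 0 (U = 0**3/(-9) = 0*(-1/9) = 0)
(-10*U)*(6 - (0 + 5)) = (-10*0)*(6 - (0 + 5)) = 0*(6 - 1*5) = 0*(6 - 5) = 0*1 = 0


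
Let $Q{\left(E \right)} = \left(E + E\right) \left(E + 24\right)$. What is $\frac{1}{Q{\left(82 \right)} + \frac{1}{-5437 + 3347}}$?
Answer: $\frac{2090}{36332559} \approx 5.7524 \cdot 10^{-5}$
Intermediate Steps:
$Q{\left(E \right)} = 2 E \left(24 + E\right)$
$\frac{1}{Q{\left(82 \right)} + \frac{1}{-5437 + 3347}} = \frac{1}{2 \cdot 82 \left(24 + 82\right) + \frac{1}{-5437 + 3347}} = \frac{1}{2 \cdot 82 \cdot 106 + \frac{1}{-2090}} = \frac{1}{17384 - \frac{1}{2090}} = \frac{1}{\frac{36332559}{2090}} = \frac{2090}{36332559}$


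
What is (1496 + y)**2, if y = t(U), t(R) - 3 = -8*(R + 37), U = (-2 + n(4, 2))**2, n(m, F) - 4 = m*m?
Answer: 1929321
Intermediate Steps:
n(m, F) = 4 + m**2 (n(m, F) = 4 + m*m = 4 + m**2)
U = 324 (U = (-2 + (4 + 4**2))**2 = (-2 + (4 + 16))**2 = (-2 + 20)**2 = 18**2 = 324)
t(R) = -293 - 8*R (t(R) = 3 - 8*(R + 37) = 3 - 8*(37 + R) = 3 + (-296 - 8*R) = -293 - 8*R)
y = -2885 (y = -293 - 8*324 = -293 - 2592 = -2885)
(1496 + y)**2 = (1496 - 2885)**2 = (-1389)**2 = 1929321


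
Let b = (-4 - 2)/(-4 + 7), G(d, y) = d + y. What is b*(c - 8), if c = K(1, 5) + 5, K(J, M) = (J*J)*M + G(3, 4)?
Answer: -18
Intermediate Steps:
b = -2 (b = -6/3 = -6*1/3 = -2)
K(J, M) = 7 + M*J**2 (K(J, M) = (J*J)*M + (3 + 4) = J**2*M + 7 = M*J**2 + 7 = 7 + M*J**2)
c = 17 (c = (7 + 5*1**2) + 5 = (7 + 5*1) + 5 = (7 + 5) + 5 = 12 + 5 = 17)
b*(c - 8) = -2*(17 - 8) = -2*9 = -18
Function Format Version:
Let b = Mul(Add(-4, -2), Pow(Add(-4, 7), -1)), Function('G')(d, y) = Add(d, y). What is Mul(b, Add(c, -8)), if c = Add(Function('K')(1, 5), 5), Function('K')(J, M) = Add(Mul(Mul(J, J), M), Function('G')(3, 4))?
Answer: -18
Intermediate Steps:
b = -2 (b = Mul(-6, Pow(3, -1)) = Mul(-6, Rational(1, 3)) = -2)
Function('K')(J, M) = Add(7, Mul(M, Pow(J, 2))) (Function('K')(J, M) = Add(Mul(Mul(J, J), M), Add(3, 4)) = Add(Mul(Pow(J, 2), M), 7) = Add(Mul(M, Pow(J, 2)), 7) = Add(7, Mul(M, Pow(J, 2))))
c = 17 (c = Add(Add(7, Mul(5, Pow(1, 2))), 5) = Add(Add(7, Mul(5, 1)), 5) = Add(Add(7, 5), 5) = Add(12, 5) = 17)
Mul(b, Add(c, -8)) = Mul(-2, Add(17, -8)) = Mul(-2, 9) = -18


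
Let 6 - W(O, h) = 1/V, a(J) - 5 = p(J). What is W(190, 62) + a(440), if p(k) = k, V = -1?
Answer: 452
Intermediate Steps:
a(J) = 5 + J
W(O, h) = 7 (W(O, h) = 6 - 1/(-1) = 6 - 1*(-1) = 6 + 1 = 7)
W(190, 62) + a(440) = 7 + (5 + 440) = 7 + 445 = 452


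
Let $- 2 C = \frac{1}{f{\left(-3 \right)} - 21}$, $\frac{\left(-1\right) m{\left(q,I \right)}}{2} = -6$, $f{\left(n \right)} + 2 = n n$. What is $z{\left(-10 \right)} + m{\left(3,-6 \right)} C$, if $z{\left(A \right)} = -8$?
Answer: $- \frac{53}{7} \approx -7.5714$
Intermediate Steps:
$f{\left(n \right)} = -2 + n^{2}$ ($f{\left(n \right)} = -2 + n n = -2 + n^{2}$)
$m{\left(q,I \right)} = 12$ ($m{\left(q,I \right)} = \left(-2\right) \left(-6\right) = 12$)
$C = \frac{1}{28}$ ($C = - \frac{1}{2 \left(\left(-2 + \left(-3\right)^{2}\right) - 21\right)} = - \frac{1}{2 \left(\left(-2 + 9\right) - 21\right)} = - \frac{1}{2 \left(7 - 21\right)} = - \frac{1}{2 \left(-14\right)} = \left(- \frac{1}{2}\right) \left(- \frac{1}{14}\right) = \frac{1}{28} \approx 0.035714$)
$z{\left(-10 \right)} + m{\left(3,-6 \right)} C = -8 + 12 \cdot \frac{1}{28} = -8 + \frac{3}{7} = - \frac{53}{7}$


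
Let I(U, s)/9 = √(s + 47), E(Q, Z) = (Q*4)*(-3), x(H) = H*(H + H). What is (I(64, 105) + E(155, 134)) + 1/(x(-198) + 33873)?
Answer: -208842659/112281 + 18*√38 ≈ -1749.0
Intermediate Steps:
x(H) = 2*H² (x(H) = H*(2*H) = 2*H²)
E(Q, Z) = -12*Q (E(Q, Z) = (4*Q)*(-3) = -12*Q)
I(U, s) = 9*√(47 + s) (I(U, s) = 9*√(s + 47) = 9*√(47 + s))
(I(64, 105) + E(155, 134)) + 1/(x(-198) + 33873) = (9*√(47 + 105) - 12*155) + 1/(2*(-198)² + 33873) = (9*√152 - 1860) + 1/(2*39204 + 33873) = (9*(2*√38) - 1860) + 1/(78408 + 33873) = (18*√38 - 1860) + 1/112281 = (-1860 + 18*√38) + 1/112281 = -208842659/112281 + 18*√38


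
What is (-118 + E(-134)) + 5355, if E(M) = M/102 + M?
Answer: 260186/51 ≈ 5101.7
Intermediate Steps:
E(M) = 103*M/102 (E(M) = M*(1/102) + M = M/102 + M = 103*M/102)
(-118 + E(-134)) + 5355 = (-118 + (103/102)*(-134)) + 5355 = (-118 - 6901/51) + 5355 = -12919/51 + 5355 = 260186/51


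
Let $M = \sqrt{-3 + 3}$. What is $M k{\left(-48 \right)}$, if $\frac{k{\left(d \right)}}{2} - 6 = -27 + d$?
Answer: $0$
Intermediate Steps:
$k{\left(d \right)} = -42 + 2 d$ ($k{\left(d \right)} = 12 + 2 \left(-27 + d\right) = 12 + \left(-54 + 2 d\right) = -42 + 2 d$)
$M = 0$ ($M = \sqrt{0} = 0$)
$M k{\left(-48 \right)} = 0 \left(-42 + 2 \left(-48\right)\right) = 0 \left(-42 - 96\right) = 0 \left(-138\right) = 0$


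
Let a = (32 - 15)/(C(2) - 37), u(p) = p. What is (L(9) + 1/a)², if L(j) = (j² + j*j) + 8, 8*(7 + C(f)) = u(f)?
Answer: 129618225/4624 ≈ 28032.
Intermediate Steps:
C(f) = -7 + f/8
L(j) = 8 + 2*j² (L(j) = (j² + j²) + 8 = 2*j² + 8 = 8 + 2*j²)
a = -68/175 (a = (32 - 15)/((-7 + (⅛)*2) - 37) = 17/((-7 + ¼) - 37) = 17/(-27/4 - 37) = 17/(-175/4) = 17*(-4/175) = -68/175 ≈ -0.38857)
(L(9) + 1/a)² = ((8 + 2*9²) + 1/(-68/175))² = ((8 + 2*81) - 175/68)² = ((8 + 162) - 175/68)² = (170 - 175/68)² = (11385/68)² = 129618225/4624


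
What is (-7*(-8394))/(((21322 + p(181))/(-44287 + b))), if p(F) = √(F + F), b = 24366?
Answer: -12478893655998/227313661 + 585259059*√362/227313661 ≈ -54848.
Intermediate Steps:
p(F) = √2*√F (p(F) = √(2*F) = √2*√F)
(-7*(-8394))/(((21322 + p(181))/(-44287 + b))) = (-7*(-8394))/(((21322 + √2*√181)/(-44287 + 24366))) = 58758/(((21322 + √362)/(-19921))) = 58758/(((21322 + √362)*(-1/19921))) = 58758/(-21322/19921 - √362/19921)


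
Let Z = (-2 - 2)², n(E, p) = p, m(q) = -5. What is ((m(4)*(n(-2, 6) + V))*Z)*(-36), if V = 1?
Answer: 20160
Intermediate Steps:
Z = 16 (Z = (-4)² = 16)
((m(4)*(n(-2, 6) + V))*Z)*(-36) = (-5*(6 + 1)*16)*(-36) = (-5*7*16)*(-36) = -35*16*(-36) = -560*(-36) = 20160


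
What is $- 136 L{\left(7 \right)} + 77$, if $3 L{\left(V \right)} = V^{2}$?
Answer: $- \frac{6433}{3} \approx -2144.3$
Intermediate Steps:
$L{\left(V \right)} = \frac{V^{2}}{3}$
$- 136 L{\left(7 \right)} + 77 = - 136 \frac{7^{2}}{3} + 77 = - 136 \cdot \frac{1}{3} \cdot 49 + 77 = \left(-136\right) \frac{49}{3} + 77 = - \frac{6664}{3} + 77 = - \frac{6433}{3}$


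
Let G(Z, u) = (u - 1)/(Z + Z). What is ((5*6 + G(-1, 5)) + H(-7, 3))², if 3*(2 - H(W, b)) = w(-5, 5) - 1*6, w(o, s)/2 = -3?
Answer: 1156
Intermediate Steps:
w(o, s) = -6 (w(o, s) = 2*(-3) = -6)
G(Z, u) = (-1 + u)/(2*Z) (G(Z, u) = (-1 + u)/((2*Z)) = (-1 + u)*(1/(2*Z)) = (-1 + u)/(2*Z))
H(W, b) = 6 (H(W, b) = 2 - (-6 - 1*6)/3 = 2 - (-6 - 6)/3 = 2 - ⅓*(-12) = 2 + 4 = 6)
((5*6 + G(-1, 5)) + H(-7, 3))² = ((5*6 + (½)*(-1 + 5)/(-1)) + 6)² = ((30 + (½)*(-1)*4) + 6)² = ((30 - 2) + 6)² = (28 + 6)² = 34² = 1156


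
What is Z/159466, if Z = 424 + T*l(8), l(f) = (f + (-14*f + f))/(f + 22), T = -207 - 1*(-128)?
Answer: 1692/398665 ≈ 0.0042442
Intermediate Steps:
T = -79 (T = -207 + 128 = -79)
l(f) = -12*f/(22 + f) (l(f) = (f - 13*f)/(22 + f) = (-12*f)/(22 + f) = -12*f/(22 + f))
Z = 3384/5 (Z = 424 - (-948)*8/(22 + 8) = 424 - (-948)*8/30 = 424 - 79*(-16/5) = 424 + 1264/5 = 3384/5 ≈ 676.80)
Z/159466 = (3384/5)/159466 = (3384/5)*(1/159466) = 1692/398665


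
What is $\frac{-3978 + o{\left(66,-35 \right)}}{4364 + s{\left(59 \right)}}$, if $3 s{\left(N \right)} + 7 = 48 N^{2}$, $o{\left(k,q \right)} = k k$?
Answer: $\frac{162}{25739} \approx 0.006294$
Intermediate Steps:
$o{\left(k,q \right)} = k^{2}$
$s{\left(N \right)} = - \frac{7}{3} + 16 N^{2}$ ($s{\left(N \right)} = - \frac{7}{3} + \frac{48 N^{2}}{3} = - \frac{7}{3} + 16 N^{2}$)
$\frac{-3978 + o{\left(66,-35 \right)}}{4364 + s{\left(59 \right)}} = \frac{-3978 + 66^{2}}{4364 - \left(\frac{7}{3} - 16 \cdot 59^{2}\right)} = \frac{-3978 + 4356}{4364 + \left(- \frac{7}{3} + 16 \cdot 3481\right)} = \frac{378}{4364 + \left(- \frac{7}{3} + 55696\right)} = \frac{378}{4364 + \frac{167081}{3}} = \frac{378}{\frac{180173}{3}} = 378 \cdot \frac{3}{180173} = \frac{162}{25739}$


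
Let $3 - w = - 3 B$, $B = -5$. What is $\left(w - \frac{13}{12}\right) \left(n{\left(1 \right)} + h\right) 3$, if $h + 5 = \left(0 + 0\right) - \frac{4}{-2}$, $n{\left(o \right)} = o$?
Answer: $\frac{157}{2} \approx 78.5$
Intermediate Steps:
$w = -12$ ($w = 3 - \left(-3\right) \left(-5\right) = 3 - 15 = -12$)
$h = -3$ ($h = -5 + \left(\left(0 + 0\right) - \frac{4}{-2}\right) = -5 + \left(0 - -2\right) = -5 + \left(0 + 2\right) = -5 + 2 = -3$)
$\left(w - \frac{13}{12}\right) \left(n{\left(1 \right)} + h\right) 3 = \left(-12 - \frac{13}{12}\right) \left(1 - 3\right) 3 = \left(-12 - \frac{13}{12}\right) \left(\left(-2\right) 3\right) = \left(-12 - \frac{13}{12}\right) \left(-6\right) = \left(- \frac{157}{12}\right) \left(-6\right) = \frac{157}{2}$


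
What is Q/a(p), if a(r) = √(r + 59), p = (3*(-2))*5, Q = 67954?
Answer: 67954*√29/29 ≈ 12619.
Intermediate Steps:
p = -30 (p = -6*5 = -30)
a(r) = √(59 + r)
Q/a(p) = 67954/(√(59 - 30)) = 67954/(√29) = 67954*(√29/29) = 67954*√29/29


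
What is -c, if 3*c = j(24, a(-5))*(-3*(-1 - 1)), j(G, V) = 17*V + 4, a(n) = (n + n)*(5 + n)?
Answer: -8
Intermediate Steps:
a(n) = 2*n*(5 + n) (a(n) = (2*n)*(5 + n) = 2*n*(5 + n))
j(G, V) = 4 + 17*V
c = 8 (c = ((4 + 17*(2*(-5)*(5 - 5)))*(-3*(-1 - 1)))/3 = ((4 + 17*(2*(-5)*0))*(-3*(-2)))/3 = ((4 + 17*0)*6)/3 = ((4 + 0)*6)/3 = (4*6)/3 = (⅓)*24 = 8)
-c = -1*8 = -8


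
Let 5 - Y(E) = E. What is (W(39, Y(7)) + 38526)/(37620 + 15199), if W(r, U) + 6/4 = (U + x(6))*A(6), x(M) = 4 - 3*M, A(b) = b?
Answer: 4521/6214 ≈ 0.72755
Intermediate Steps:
Y(E) = 5 - E
W(r, U) = -171/2 + 6*U (W(r, U) = -3/2 + (U + (4 - 3*6))*6 = -3/2 + (U + (4 - 18))*6 = -3/2 + (U - 14)*6 = -3/2 + (-14 + U)*6 = -3/2 + (-84 + 6*U) = -171/2 + 6*U)
(W(39, Y(7)) + 38526)/(37620 + 15199) = ((-171/2 + 6*(5 - 1*7)) + 38526)/(37620 + 15199) = ((-171/2 + 6*(5 - 7)) + 38526)/52819 = ((-171/2 + 6*(-2)) + 38526)*(1/52819) = ((-171/2 - 12) + 38526)*(1/52819) = (-195/2 + 38526)*(1/52819) = (76857/2)*(1/52819) = 4521/6214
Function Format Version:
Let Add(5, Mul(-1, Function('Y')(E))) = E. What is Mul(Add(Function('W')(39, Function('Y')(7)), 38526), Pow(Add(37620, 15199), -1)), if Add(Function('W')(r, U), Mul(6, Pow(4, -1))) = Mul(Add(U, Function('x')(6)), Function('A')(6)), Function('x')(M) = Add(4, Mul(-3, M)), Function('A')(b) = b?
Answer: Rational(4521, 6214) ≈ 0.72755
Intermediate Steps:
Function('Y')(E) = Add(5, Mul(-1, E))
Function('W')(r, U) = Add(Rational(-171, 2), Mul(6, U)) (Function('W')(r, U) = Add(Rational(-3, 2), Mul(Add(U, Add(4, Mul(-3, 6))), 6)) = Add(Rational(-3, 2), Mul(Add(U, Add(4, -18)), 6)) = Add(Rational(-3, 2), Mul(Add(U, -14), 6)) = Add(Rational(-3, 2), Mul(Add(-14, U), 6)) = Add(Rational(-3, 2), Add(-84, Mul(6, U))) = Add(Rational(-171, 2), Mul(6, U)))
Mul(Add(Function('W')(39, Function('Y')(7)), 38526), Pow(Add(37620, 15199), -1)) = Mul(Add(Add(Rational(-171, 2), Mul(6, Add(5, Mul(-1, 7)))), 38526), Pow(Add(37620, 15199), -1)) = Mul(Add(Add(Rational(-171, 2), Mul(6, Add(5, -7))), 38526), Pow(52819, -1)) = Mul(Add(Add(Rational(-171, 2), Mul(6, -2)), 38526), Rational(1, 52819)) = Mul(Add(Add(Rational(-171, 2), -12), 38526), Rational(1, 52819)) = Mul(Add(Rational(-195, 2), 38526), Rational(1, 52819)) = Mul(Rational(76857, 2), Rational(1, 52819)) = Rational(4521, 6214)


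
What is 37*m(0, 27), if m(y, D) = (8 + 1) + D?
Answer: 1332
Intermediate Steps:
m(y, D) = 9 + D
37*m(0, 27) = 37*(9 + 27) = 37*36 = 1332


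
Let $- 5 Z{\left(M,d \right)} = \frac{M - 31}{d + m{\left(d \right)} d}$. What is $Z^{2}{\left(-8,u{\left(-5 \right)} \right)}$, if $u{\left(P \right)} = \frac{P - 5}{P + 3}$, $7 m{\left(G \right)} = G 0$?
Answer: $\frac{1521}{625} \approx 2.4336$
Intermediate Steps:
$m{\left(G \right)} = 0$ ($m{\left(G \right)} = \frac{G 0}{7} = \frac{1}{7} \cdot 0 = 0$)
$u{\left(P \right)} = \frac{-5 + P}{3 + P}$
$Z{\left(M,d \right)} = - \frac{-31 + M}{5 d}$ ($Z{\left(M,d \right)} = - \frac{\left(M - 31\right) \frac{1}{d + 0 d}}{5} = - \frac{\left(-31 + M\right) \frac{1}{d + 0}}{5} = - \frac{\left(-31 + M\right) \frac{1}{d}}{5} = - \frac{\frac{1}{d} \left(-31 + M\right)}{5} = - \frac{-31 + M}{5 d}$)
$Z^{2}{\left(-8,u{\left(-5 \right)} \right)} = \left(\frac{31 - -8}{5 \frac{-5 - 5}{3 - 5}}\right)^{2} = \left(\frac{31 + 8}{5 \frac{1}{-2} \left(-10\right)}\right)^{2} = \left(\frac{1}{5} \frac{1}{\left(- \frac{1}{2}\right) \left(-10\right)} 39\right)^{2} = \left(\frac{1}{5} \cdot \frac{1}{5} \cdot 39\right)^{2} = \left(\frac{39}{25}\right)^{2} = \frac{1521}{625}$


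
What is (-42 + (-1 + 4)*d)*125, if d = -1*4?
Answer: -6750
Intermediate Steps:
d = -4
(-42 + (-1 + 4)*d)*125 = (-42 + (-1 + 4)*(-4))*125 = (-42 + 3*(-4))*125 = (-42 - 12)*125 = -54*125 = -6750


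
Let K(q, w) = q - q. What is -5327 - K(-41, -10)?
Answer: -5327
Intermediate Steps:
K(q, w) = 0
-5327 - K(-41, -10) = -5327 - 1*0 = -5327 + 0 = -5327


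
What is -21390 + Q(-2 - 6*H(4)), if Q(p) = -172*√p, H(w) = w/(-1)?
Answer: -21390 - 172*√22 ≈ -22197.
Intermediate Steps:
H(w) = -w (H(w) = w*(-1) = -w)
-21390 + Q(-2 - 6*H(4)) = -21390 - 172*√(-2 - (-6)*4) = -21390 - 172*√(-2 - 6*(-4)) = -21390 - 172*√(-2 + 24) = -21390 - 172*√22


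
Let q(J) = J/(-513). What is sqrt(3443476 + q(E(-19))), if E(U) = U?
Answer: sqrt(278921559)/9 ≈ 1855.7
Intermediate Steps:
q(J) = -J/513 (q(J) = J*(-1/513) = -J/513)
sqrt(3443476 + q(E(-19))) = sqrt(3443476 - 1/513*(-19)) = sqrt(3443476 + 1/27) = sqrt(92973853/27) = sqrt(278921559)/9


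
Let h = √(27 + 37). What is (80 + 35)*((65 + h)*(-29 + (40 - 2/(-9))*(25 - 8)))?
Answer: 49471735/9 ≈ 5.4969e+6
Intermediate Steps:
h = 8 (h = √64 = 8)
(80 + 35)*((65 + h)*(-29 + (40 - 2/(-9))*(25 - 8))) = (80 + 35)*((65 + 8)*(-29 + (40 - 2/(-9))*(25 - 8))) = 115*(73*(-29 + (40 - 2*(-⅑))*17)) = 115*(73*(-29 + (40 + 2/9)*17)) = 115*(73*(-29 + (362/9)*17)) = 115*(73*(-29 + 6154/9)) = 115*(73*(5893/9)) = 115*(430189/9) = 49471735/9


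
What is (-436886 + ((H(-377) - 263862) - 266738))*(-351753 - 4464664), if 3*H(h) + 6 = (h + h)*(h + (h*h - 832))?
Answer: 525741507616048/3 ≈ 1.7525e+14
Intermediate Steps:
H(h) = -2 + 2*h*(-832 + h + h²)/3 (H(h) = -2 + ((h + h)*(h + (h*h - 832)))/3 = -2 + ((2*h)*(h + (h² - 832)))/3 = -2 + ((2*h)*(h + (-832 + h²)))/3 = -2 + ((2*h)*(-832 + h + h²))/3 = -2 + (2*h*(-832 + h + h²))/3 = -2 + 2*h*(-832 + h + h²)/3)
(-436886 + ((H(-377) - 263862) - 266738))*(-351753 - 4464664) = (-436886 + (((-2 - 1664/3*(-377) + (⅔)*(-377)² + (⅔)*(-377)³) - 263862) - 266738))*(-351753 - 4464664) = (-436886 + (((-2 + 627328/3 + (⅔)*142129 + (⅔)*(-53582633)) - 263862) - 266738))*(-4816417) = (-436886 + (((-2 + 627328/3 + 284258/3 - 107165266/3) - 263862) - 266738))*(-4816417) = (-436886 + ((-106253686/3 - 263862) - 266738))*(-4816417) = (-436886 + (-107045272/3 - 266738))*(-4816417) = (-436886 - 107845486/3)*(-4816417) = -109156144/3*(-4816417) = 525741507616048/3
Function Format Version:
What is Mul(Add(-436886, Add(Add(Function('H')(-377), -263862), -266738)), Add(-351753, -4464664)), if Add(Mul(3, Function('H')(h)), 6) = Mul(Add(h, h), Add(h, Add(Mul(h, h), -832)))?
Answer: Rational(525741507616048, 3) ≈ 1.7525e+14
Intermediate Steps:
Function('H')(h) = Add(-2, Mul(Rational(2, 3), h, Add(-832, h, Pow(h, 2)))) (Function('H')(h) = Add(-2, Mul(Rational(1, 3), Mul(Add(h, h), Add(h, Add(Mul(h, h), -832))))) = Add(-2, Mul(Rational(1, 3), Mul(Mul(2, h), Add(h, Add(Pow(h, 2), -832))))) = Add(-2, Mul(Rational(1, 3), Mul(Mul(2, h), Add(h, Add(-832, Pow(h, 2)))))) = Add(-2, Mul(Rational(1, 3), Mul(Mul(2, h), Add(-832, h, Pow(h, 2))))) = Add(-2, Mul(Rational(1, 3), Mul(2, h, Add(-832, h, Pow(h, 2))))) = Add(-2, Mul(Rational(2, 3), h, Add(-832, h, Pow(h, 2)))))
Mul(Add(-436886, Add(Add(Function('H')(-377), -263862), -266738)), Add(-351753, -4464664)) = Mul(Add(-436886, Add(Add(Add(-2, Mul(Rational(-1664, 3), -377), Mul(Rational(2, 3), Pow(-377, 2)), Mul(Rational(2, 3), Pow(-377, 3))), -263862), -266738)), Add(-351753, -4464664)) = Mul(Add(-436886, Add(Add(Add(-2, Rational(627328, 3), Mul(Rational(2, 3), 142129), Mul(Rational(2, 3), -53582633)), -263862), -266738)), -4816417) = Mul(Add(-436886, Add(Add(Add(-2, Rational(627328, 3), Rational(284258, 3), Rational(-107165266, 3)), -263862), -266738)), -4816417) = Mul(Add(-436886, Add(Add(Rational(-106253686, 3), -263862), -266738)), -4816417) = Mul(Add(-436886, Add(Rational(-107045272, 3), -266738)), -4816417) = Mul(Add(-436886, Rational(-107845486, 3)), -4816417) = Mul(Rational(-109156144, 3), -4816417) = Rational(525741507616048, 3)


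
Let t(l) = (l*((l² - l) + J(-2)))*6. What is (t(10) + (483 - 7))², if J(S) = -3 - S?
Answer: 33825856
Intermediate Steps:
t(l) = 6*l*(-1 + l² - l) (t(l) = (l*((l² - l) + (-3 - 1*(-2))))*6 = (l*((l² - l) + (-3 + 2)))*6 = (l*((l² - l) - 1))*6 = (l*(-1 + l² - l))*6 = 6*l*(-1 + l² - l))
(t(10) + (483 - 7))² = (6*10*(-1 + 10² - 1*10) + (483 - 7))² = (6*10*(-1 + 100 - 10) + 476)² = (6*10*89 + 476)² = (5340 + 476)² = 5816² = 33825856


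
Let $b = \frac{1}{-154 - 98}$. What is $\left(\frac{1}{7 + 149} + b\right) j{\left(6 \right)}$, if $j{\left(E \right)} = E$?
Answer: $\frac{4}{273} \approx 0.014652$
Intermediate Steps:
$b = - \frac{1}{252}$ ($b = \frac{1}{-252} = - \frac{1}{252} \approx -0.0039683$)
$\left(\frac{1}{7 + 149} + b\right) j{\left(6 \right)} = \left(\frac{1}{7 + 149} - \frac{1}{252}\right) 6 = \left(\frac{1}{156} - \frac{1}{252}\right) 6 = \frac{2}{819} \cdot 6 = \frac{4}{273}$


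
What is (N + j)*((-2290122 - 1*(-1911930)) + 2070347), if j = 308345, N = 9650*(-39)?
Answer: -115075000775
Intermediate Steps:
N = -376350
(N + j)*((-2290122 - 1*(-1911930)) + 2070347) = (-376350 + 308345)*((-2290122 - 1*(-1911930)) + 2070347) = -68005*((-2290122 + 1911930) + 2070347) = -68005*(-378192 + 2070347) = -68005*1692155 = -115075000775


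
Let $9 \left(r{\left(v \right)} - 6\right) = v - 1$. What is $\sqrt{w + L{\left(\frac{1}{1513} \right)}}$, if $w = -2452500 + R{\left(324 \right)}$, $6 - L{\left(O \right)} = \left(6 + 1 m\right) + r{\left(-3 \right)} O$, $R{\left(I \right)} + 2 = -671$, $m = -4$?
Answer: $\frac{i \sqrt{50541465914699}}{4539} \approx 1566.3 i$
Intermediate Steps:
$R{\left(I \right)} = -673$ ($R{\left(I \right)} = -2 - 671 = -673$)
$r{\left(v \right)} = \frac{53}{9} + \frac{v}{9}$ ($r{\left(v \right)} = 6 + \frac{v - 1}{9} = 6 + \frac{-1 + v}{9} = 6 + \left(- \frac{1}{9} + \frac{v}{9}\right) = \frac{53}{9} + \frac{v}{9}$)
$L{\left(O \right)} = 4 - \frac{50 O}{9}$ ($L{\left(O \right)} = 6 - \left(\left(6 + 1 \left(-4\right)\right) + \left(\frac{53}{9} + \frac{1}{9} \left(-3\right)\right) O\right) = 6 - \left(\left(6 - 4\right) + \left(\frac{53}{9} - \frac{1}{3}\right) O\right) = 6 - \left(2 + \frac{50 O}{9}\right) = 4 - \frac{50 O}{9}$)
$w = -2453173$ ($w = -2452500 - 673 = -2453173$)
$\sqrt{w + L{\left(\frac{1}{1513} \right)}} = \sqrt{-2453173 + \left(4 - \frac{50}{9 \cdot 1513}\right)} = \sqrt{-2453173 + \left(4 - \frac{50}{13617}\right)} = \sqrt{-2453173 + \frac{54418}{13617}} = \sqrt{- \frac{33404802323}{13617}} = \frac{i \sqrt{50541465914699}}{4539}$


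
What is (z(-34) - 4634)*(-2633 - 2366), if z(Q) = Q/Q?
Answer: 23160367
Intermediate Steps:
z(Q) = 1
(z(-34) - 4634)*(-2633 - 2366) = (1 - 4634)*(-2633 - 2366) = -4633*(-4999) = 23160367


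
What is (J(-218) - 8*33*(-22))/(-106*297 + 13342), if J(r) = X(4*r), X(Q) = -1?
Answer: -5807/18140 ≈ -0.32012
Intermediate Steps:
J(r) = -1
(J(-218) - 8*33*(-22))/(-106*297 + 13342) = (-1 - 8*33*(-22))/(-106*297 + 13342) = (-1 - 264*(-22))/(-31482 + 13342) = (-1 + 5808)/(-18140) = 5807*(-1/18140) = -5807/18140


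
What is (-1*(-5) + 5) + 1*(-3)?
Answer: 7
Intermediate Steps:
(-1*(-5) + 5) + 1*(-3) = (5 + 5) - 3 = 10 - 3 = 7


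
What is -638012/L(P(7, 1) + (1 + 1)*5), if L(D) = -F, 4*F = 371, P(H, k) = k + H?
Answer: 2552048/371 ≈ 6878.8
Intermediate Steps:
P(H, k) = H + k
F = 371/4 (F = (¼)*371 = 371/4 ≈ 92.750)
L(D) = -371/4 (L(D) = -1*371/4 = -371/4)
-638012/L(P(7, 1) + (1 + 1)*5) = -638012/(-371/4) = -638012*(-4/371) = 2552048/371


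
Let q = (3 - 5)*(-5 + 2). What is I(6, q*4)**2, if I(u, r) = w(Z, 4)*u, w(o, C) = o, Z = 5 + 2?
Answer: 1764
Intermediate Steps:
q = 6 (q = -2*(-3) = 6)
Z = 7
I(u, r) = 7*u
I(6, q*4)**2 = (7*6)**2 = 42**2 = 1764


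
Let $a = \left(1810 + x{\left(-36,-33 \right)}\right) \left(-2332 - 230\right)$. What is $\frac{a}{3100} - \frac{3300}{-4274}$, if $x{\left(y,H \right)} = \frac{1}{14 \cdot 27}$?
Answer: $- \frac{89141747617}{59622300} \approx -1495.1$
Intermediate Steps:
$x{\left(y,H \right)} = \frac{1}{378}$ ($x{\left(y,H \right)} = \frac{1}{14} \cdot \frac{1}{27} = \frac{1}{378}$)
$a = - \frac{41735041}{9}$ ($a = \left(1810 + \frac{1}{378}\right) \left(-2332 - 230\right) = \frac{684181}{378} \left(-2562\right) = - \frac{41735041}{9} \approx -4.6372 \cdot 10^{6}$)
$\frac{a}{3100} - \frac{3300}{-4274} = - \frac{41735041}{9 \cdot 3100} - \frac{3300}{-4274} = \left(- \frac{41735041}{9}\right) \frac{1}{3100} - - \frac{1650}{2137} = - \frac{41735041}{27900} + \frac{1650}{2137} = - \frac{89141747617}{59622300}$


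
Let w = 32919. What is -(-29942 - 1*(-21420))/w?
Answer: 8522/32919 ≈ 0.25888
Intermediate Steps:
-(-29942 - 1*(-21420))/w = -(-29942 - 1*(-21420))/32919 = -(-29942 + 21420)/32919 = -(-8522)/32919 = -1*(-8522/32919) = 8522/32919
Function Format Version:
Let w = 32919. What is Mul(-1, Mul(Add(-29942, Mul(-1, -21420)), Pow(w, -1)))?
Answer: Rational(8522, 32919) ≈ 0.25888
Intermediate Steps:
Mul(-1, Mul(Add(-29942, Mul(-1, -21420)), Pow(w, -1))) = Mul(-1, Mul(Add(-29942, Mul(-1, -21420)), Pow(32919, -1))) = Mul(-1, Mul(Add(-29942, 21420), Rational(1, 32919))) = Mul(-1, Mul(-8522, Rational(1, 32919))) = Mul(-1, Rational(-8522, 32919)) = Rational(8522, 32919)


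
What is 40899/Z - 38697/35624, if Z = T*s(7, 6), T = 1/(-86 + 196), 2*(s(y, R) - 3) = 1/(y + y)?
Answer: 897502703367/605608 ≈ 1.4820e+6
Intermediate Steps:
s(y, R) = 3 + 1/(4*y) (s(y, R) = 3 + 1/(2*(y + y)) = 3 + 1/(2*((2*y))) = 3 + (1/(2*y))/2 = 3 + 1/(4*y))
T = 1/110 ≈ 0.0090909
Z = 17/616 (Z = (3 + (¼)/7)/110 = (3 + (¼)*(⅐))/110 = (3 + 1/28)/110 = (1/110)*(85/28) = 17/616 ≈ 0.027597)
40899/Z - 38697/35624 = 40899/(17/616) - 38697/35624 = 40899*(616/17) - 38697*1/35624 = 25193784/17 - 38697/35624 = 897502703367/605608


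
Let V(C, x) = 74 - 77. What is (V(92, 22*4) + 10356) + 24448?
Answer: 34801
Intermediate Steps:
V(C, x) = -3
(V(92, 22*4) + 10356) + 24448 = (-3 + 10356) + 24448 = 10353 + 24448 = 34801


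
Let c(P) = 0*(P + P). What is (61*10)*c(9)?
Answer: 0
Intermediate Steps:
c(P) = 0 (c(P) = 0*(2*P) = 0)
(61*10)*c(9) = (61*10)*0 = 610*0 = 0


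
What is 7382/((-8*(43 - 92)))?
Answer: 3691/196 ≈ 18.832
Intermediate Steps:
7382/((-8*(43 - 92))) = 7382/((-8*(-49))) = 7382/392 = 7382*(1/392) = 3691/196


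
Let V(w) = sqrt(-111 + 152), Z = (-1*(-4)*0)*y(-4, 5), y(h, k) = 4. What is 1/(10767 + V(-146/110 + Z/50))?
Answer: 10767/115928248 - sqrt(41)/115928248 ≈ 9.2821e-5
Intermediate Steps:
Z = 0 (Z = (-1*(-4)*0)*4 = (4*0)*4 = 0*4 = 0)
V(w) = sqrt(41)
1/(10767 + V(-146/110 + Z/50)) = 1/(10767 + sqrt(41))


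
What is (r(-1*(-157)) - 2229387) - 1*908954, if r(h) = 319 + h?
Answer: -3137865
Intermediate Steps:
(r(-1*(-157)) - 2229387) - 1*908954 = ((319 - 1*(-157)) - 2229387) - 1*908954 = ((319 + 157) - 2229387) - 908954 = (476 - 2229387) - 908954 = -2228911 - 908954 = -3137865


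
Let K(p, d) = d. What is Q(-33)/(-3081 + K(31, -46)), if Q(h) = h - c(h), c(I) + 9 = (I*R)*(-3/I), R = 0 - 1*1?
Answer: 27/3127 ≈ 0.0086345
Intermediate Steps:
R = -1 (R = 0 - 1 = -1)
c(I) = -6 (c(I) = -9 + (I*(-1))*(-3/I) = -9 + (-I)*(-3/I) = -9 + 3 = -6)
Q(h) = 6 + h (Q(h) = h - 1*(-6) = h + 6 = 6 + h)
Q(-33)/(-3081 + K(31, -46)) = (6 - 33)/(-3081 - 46) = -27/(-3127) = -27*(-1/3127) = 27/3127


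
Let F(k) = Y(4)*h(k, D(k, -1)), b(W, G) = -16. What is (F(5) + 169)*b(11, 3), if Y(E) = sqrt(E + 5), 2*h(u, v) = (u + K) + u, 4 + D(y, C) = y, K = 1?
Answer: -2968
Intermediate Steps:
D(y, C) = -4 + y
h(u, v) = 1/2 + u (h(u, v) = ((u + 1) + u)/2 = ((1 + u) + u)/2 = (1 + 2*u)/2 = 1/2 + u)
Y(E) = sqrt(5 + E)
F(k) = 3/2 + 3*k (F(k) = sqrt(5 + 4)*(1/2 + k) = sqrt(9)*(1/2 + k) = 3*(1/2 + k) = 3/2 + 3*k)
(F(5) + 169)*b(11, 3) = ((3/2 + 3*5) + 169)*(-16) = ((3/2 + 15) + 169)*(-16) = (33/2 + 169)*(-16) = (371/2)*(-16) = -2968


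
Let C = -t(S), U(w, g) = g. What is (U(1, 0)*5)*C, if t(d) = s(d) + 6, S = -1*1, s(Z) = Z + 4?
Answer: 0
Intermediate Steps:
s(Z) = 4 + Z
S = -1
t(d) = 10 + d (t(d) = (4 + d) + 6 = 10 + d)
C = -9 (C = -(10 - 1) = -1*9 = -9)
(U(1, 0)*5)*C = (0*5)*(-9) = 0*(-9) = 0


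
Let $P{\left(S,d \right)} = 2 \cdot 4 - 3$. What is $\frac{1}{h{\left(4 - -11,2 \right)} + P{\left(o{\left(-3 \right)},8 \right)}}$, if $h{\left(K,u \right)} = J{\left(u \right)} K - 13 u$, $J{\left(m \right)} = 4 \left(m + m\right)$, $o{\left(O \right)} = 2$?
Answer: $\frac{1}{219} \approx 0.0045662$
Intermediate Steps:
$J{\left(m \right)} = 8 m$ ($J{\left(m \right)} = 4 \cdot 2 m = 8 m$)
$P{\left(S,d \right)} = 5$ ($P{\left(S,d \right)} = 8 - 3 = 5$)
$h{\left(K,u \right)} = - 13 u + 8 K u$ ($h{\left(K,u \right)} = 8 u K - 13 u = 8 K u - 13 u = - 13 u + 8 K u$)
$\frac{1}{h{\left(4 - -11,2 \right)} + P{\left(o{\left(-3 \right)},8 \right)}} = \frac{1}{2 \left(-13 + 8 \left(4 - -11\right)\right) + 5} = \frac{1}{2 \left(-13 + 8 \left(4 + 11\right)\right) + 5} = \frac{1}{2 \left(-13 + 8 \cdot 15\right) + 5} = \frac{1}{2 \left(-13 + 120\right) + 5} = \frac{1}{2 \cdot 107 + 5} = \frac{1}{214 + 5} = \frac{1}{219}$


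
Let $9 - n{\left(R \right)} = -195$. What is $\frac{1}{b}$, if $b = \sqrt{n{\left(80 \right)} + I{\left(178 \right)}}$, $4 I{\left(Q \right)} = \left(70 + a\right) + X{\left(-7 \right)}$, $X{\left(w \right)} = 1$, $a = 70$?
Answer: $\frac{2 \sqrt{957}}{957} \approx 0.064651$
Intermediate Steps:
$n{\left(R \right)} = 204$ ($n{\left(R \right)} = 9 - -195 = 9 + 195 = 204$)
$I{\left(Q \right)} = \frac{141}{4}$ ($I{\left(Q \right)} = \frac{\left(70 + 70\right) + 1}{4} = \frac{140 + 1}{4} = \frac{1}{4} \cdot 141 = \frac{141}{4}$)
$b = \frac{\sqrt{957}}{2}$ ($b = \sqrt{204 + \frac{141}{4}} = \sqrt{\frac{957}{4}} = \frac{\sqrt{957}}{2} \approx 15.468$)
$\frac{1}{b} = \frac{1}{\frac{1}{2} \sqrt{957}} = \frac{2 \sqrt{957}}{957}$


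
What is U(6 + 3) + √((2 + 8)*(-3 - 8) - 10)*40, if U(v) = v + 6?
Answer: 15 + 80*I*√30 ≈ 15.0 + 438.18*I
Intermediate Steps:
U(v) = 6 + v
U(6 + 3) + √((2 + 8)*(-3 - 8) - 10)*40 = (6 + (6 + 3)) + √((2 + 8)*(-3 - 8) - 10)*40 = (6 + 9) + √(10*(-11) - 10)*40 = 15 + √(-110 - 10)*40 = 15 + √(-120)*40 = 15 + (2*I*√30)*40 = 15 + 80*I*√30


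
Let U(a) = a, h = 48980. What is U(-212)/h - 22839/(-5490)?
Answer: 18624839/4481670 ≈ 4.1558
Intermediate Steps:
U(-212)/h - 22839/(-5490) = -212/48980 - 22839/(-5490) = -212*1/48980 - 22839*(-1/5490) = -53/12245 + 7613/1830 = 18624839/4481670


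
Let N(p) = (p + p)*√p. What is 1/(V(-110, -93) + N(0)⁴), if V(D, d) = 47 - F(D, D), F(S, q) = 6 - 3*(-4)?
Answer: 1/29 ≈ 0.034483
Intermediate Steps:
N(p) = 2*p^(3/2) (N(p) = (2*p)*√p = 2*p^(3/2))
F(S, q) = 18 (F(S, q) = 6 + 12 = 18)
V(D, d) = 29 (V(D, d) = 47 - 1*18 = 47 - 18 = 29)
1/(V(-110, -93) + N(0)⁴) = 1/(29 + (2*0^(3/2))⁴) = 1/(29 + (2*0)⁴) = 1/(29 + 0⁴) = 1/(29 + 0) = 1/29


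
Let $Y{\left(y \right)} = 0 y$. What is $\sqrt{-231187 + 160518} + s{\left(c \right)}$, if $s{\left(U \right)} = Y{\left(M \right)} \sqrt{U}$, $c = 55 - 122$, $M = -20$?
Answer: $i \sqrt{70669} \approx 265.84 i$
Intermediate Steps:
$Y{\left(y \right)} = 0$
$c = -67$
$s{\left(U \right)} = 0$ ($s{\left(U \right)} = 0 \sqrt{U} = 0$)
$\sqrt{-231187 + 160518} + s{\left(c \right)} = \sqrt{-231187 + 160518} + 0 = \sqrt{-70669} + 0 = i \sqrt{70669} + 0 = i \sqrt{70669}$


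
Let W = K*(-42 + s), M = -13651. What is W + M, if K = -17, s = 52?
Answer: -13821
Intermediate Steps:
W = -170 (W = -17*(-42 + 52) = -17*10 = -170)
W + M = -170 - 13651 = -13821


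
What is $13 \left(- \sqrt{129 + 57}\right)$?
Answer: $- 13 \sqrt{186} \approx -177.3$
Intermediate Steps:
$13 \left(- \sqrt{129 + 57}\right) = 13 \left(- \sqrt{186}\right) = - 13 \sqrt{186}$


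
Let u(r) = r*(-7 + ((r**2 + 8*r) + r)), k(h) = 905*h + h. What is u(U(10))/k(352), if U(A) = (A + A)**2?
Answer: 1363275/6644 ≈ 205.19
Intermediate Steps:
U(A) = 4*A**2 (U(A) = (2*A)**2 = 4*A**2)
k(h) = 906*h
u(r) = r*(-7 + r**2 + 9*r) (u(r) = r*(-7 + (r**2 + 9*r)) = r*(-7 + r**2 + 9*r))
u(U(10))/k(352) = ((4*10**2)*(-7 + (4*10**2)**2 + 9*(4*10**2)))/((906*352)) = ((4*100)*(-7 + (4*100)**2 + 9*(4*100)))/318912 = (400*(-7 + 400**2 + 9*400))*(1/318912) = (400*(-7 + 160000 + 3600))*(1/318912) = (400*163593)*(1/318912) = 65437200*(1/318912) = 1363275/6644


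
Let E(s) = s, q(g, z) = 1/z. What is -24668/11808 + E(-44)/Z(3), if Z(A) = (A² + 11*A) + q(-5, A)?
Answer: -1172873/374904 ≈ -3.1285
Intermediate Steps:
Z(A) = 1/A + A² + 11*A (Z(A) = (A² + 11*A) + 1/A = 1/A + A² + 11*A)
-24668/11808 + E(-44)/Z(3) = -24668/11808 - 44*3/(1 + 3²*(11 + 3)) = -24668*1/11808 - 44*3/(1 + 9*14) = -6167/2952 - 44*3/(1 + 126) = -6167/2952 - 44/((⅓)*127) = -6167/2952 - 44/127/3 = -6167/2952 - 44*3/127 = -6167/2952 - 132/127 = -1172873/374904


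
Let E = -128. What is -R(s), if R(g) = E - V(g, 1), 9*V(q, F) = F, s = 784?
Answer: 1153/9 ≈ 128.11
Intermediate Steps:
V(q, F) = F/9
R(g) = -1153/9 (R(g) = -128 - 1/9 = -128 - 1*⅑ = -128 - ⅑ = -1153/9)
-R(s) = -1*(-1153/9) = 1153/9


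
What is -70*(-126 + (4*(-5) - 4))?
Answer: 10500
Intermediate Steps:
-70*(-126 + (4*(-5) - 4)) = -70*(-126 + (-20 - 4)) = -70*(-126 - 24) = -70*(-150) = 10500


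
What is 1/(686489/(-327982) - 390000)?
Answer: -327982/127913666489 ≈ -2.5641e-6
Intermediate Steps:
1/(686489/(-327982) - 390000) = 1/(686489*(-1/327982) - 390000) = 1/(-686489/327982 - 390000) = 1/(-127913666489/327982) = -327982/127913666489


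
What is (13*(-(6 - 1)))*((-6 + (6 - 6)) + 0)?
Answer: 390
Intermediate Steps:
(13*(-(6 - 1)))*((-6 + (6 - 6)) + 0) = (13*(-1*5))*((-6 + 0) + 0) = (13*(-5))*(-6 + 0) = -65*(-6) = 390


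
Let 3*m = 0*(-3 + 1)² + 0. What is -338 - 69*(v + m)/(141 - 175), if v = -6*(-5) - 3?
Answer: -9629/34 ≈ -283.21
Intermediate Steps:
v = 27 (v = 30 - 3 = 27)
m = 0 (m = (0*(-3 + 1)² + 0)/3 = (0*(-2)² + 0)/3 = (0*4 + 0)/3 = (0 + 0)/3 = (⅓)*0 = 0)
-338 - 69*(v + m)/(141 - 175) = -338 - 69*(27 + 0)/(141 - 175) = -338 - 1863/(-34) = -338 - 1863*(-1)/34 = -338 - 69*(-27/34) = -338 + 1863/34 = -9629/34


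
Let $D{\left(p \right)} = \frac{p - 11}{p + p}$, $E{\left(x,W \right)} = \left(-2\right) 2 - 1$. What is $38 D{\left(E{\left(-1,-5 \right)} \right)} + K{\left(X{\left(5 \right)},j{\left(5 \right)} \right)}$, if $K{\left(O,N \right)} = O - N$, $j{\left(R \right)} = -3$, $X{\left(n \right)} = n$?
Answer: $\frac{344}{5} \approx 68.8$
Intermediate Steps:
$E{\left(x,W \right)} = -5$ ($E{\left(x,W \right)} = -4 - 1 = -5$)
$D{\left(p \right)} = \frac{-11 + p}{2 p}$
$38 D{\left(E{\left(-1,-5 \right)} \right)} + K{\left(X{\left(5 \right)},j{\left(5 \right)} \right)} = 38 \frac{-11 - 5}{2 \left(-5\right)} + \left(5 - -3\right) = 38 \cdot \frac{1}{2} \left(- \frac{1}{5}\right) \left(-16\right) + \left(5 + 3\right) = 38 \cdot \frac{8}{5} + 8 = \frac{304}{5} + 8 = \frac{344}{5}$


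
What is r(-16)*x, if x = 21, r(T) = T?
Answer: -336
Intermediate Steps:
r(-16)*x = -16*21 = -336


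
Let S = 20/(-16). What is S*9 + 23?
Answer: 47/4 ≈ 11.750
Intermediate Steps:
S = -5/4 (S = 20*(-1/16) = -5/4 ≈ -1.2500)
S*9 + 23 = -5/4*9 + 23 = -45/4 + 23 = 47/4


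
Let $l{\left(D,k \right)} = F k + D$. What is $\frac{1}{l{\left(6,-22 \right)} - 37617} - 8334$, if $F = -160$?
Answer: $- \frac{284114395}{34091} \approx -8334.0$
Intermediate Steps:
$l{\left(D,k \right)} = D - 160 k$ ($l{\left(D,k \right)} = - 160 k + D = D - 160 k$)
$\frac{1}{l{\left(6,-22 \right)} - 37617} - 8334 = \frac{1}{\left(6 - -3520\right) - 37617} - 8334 = \frac{1}{\left(6 + 3520\right) - 37617} - 8334 = \frac{1}{3526 - 37617} - 8334 = \frac{1}{-34091} - 8334 = - \frac{1}{34091} - 8334 = - \frac{284114395}{34091}$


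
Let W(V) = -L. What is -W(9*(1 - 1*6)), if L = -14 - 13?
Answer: -27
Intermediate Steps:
L = -27
W(V) = 27 (W(V) = -1*(-27) = 27)
-W(9*(1 - 1*6)) = -1*27 = -27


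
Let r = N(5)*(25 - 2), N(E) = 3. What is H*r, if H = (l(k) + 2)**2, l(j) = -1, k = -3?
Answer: 69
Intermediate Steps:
r = 69 (r = 3*(25 - 2) = 3*23 = 69)
H = 1 (H = (-1 + 2)**2 = 1**2 = 1)
H*r = 1*69 = 69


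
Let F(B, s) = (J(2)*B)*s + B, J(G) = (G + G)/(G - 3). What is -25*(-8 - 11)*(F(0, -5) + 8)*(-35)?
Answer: -133000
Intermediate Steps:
J(G) = 2*G/(-3 + G) (J(G) = (2*G)/(-3 + G) = 2*G/(-3 + G))
F(B, s) = B - 4*B*s (F(B, s) = ((2*2/(-3 + 2))*B)*s + B = ((2*2/(-1))*B)*s + B = ((2*2*(-1))*B)*s + B = (-4*B)*s + B = -4*B*s + B = B - 4*B*s)
-25*(-8 - 11)*(F(0, -5) + 8)*(-35) = -25*(-8 - 11)*(0*(1 - 4*(-5)) + 8)*(-35) = -(-475)*(0*(1 + 20) + 8)*(-35) = -(-475)*(0*21 + 8)*(-35) = -(-475)*(0 + 8)*(-35) = -(-475)*8*(-35) = -25*(-152)*(-35) = 3800*(-35) = -133000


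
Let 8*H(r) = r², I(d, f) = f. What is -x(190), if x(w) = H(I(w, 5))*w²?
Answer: -225625/2 ≈ -1.1281e+5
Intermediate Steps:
H(r) = r²/8
x(w) = 25*w²/8 (x(w) = ((⅛)*5²)*w² = ((⅛)*25)*w² = 25*w²/8)
-x(190) = -25*190²/8 = -25*36100/8 = -1*225625/2 = -225625/2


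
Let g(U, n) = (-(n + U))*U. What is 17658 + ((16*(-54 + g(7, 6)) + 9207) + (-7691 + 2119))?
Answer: 18973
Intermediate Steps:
g(U, n) = U*(-U - n) (g(U, n) = (-(U + n))*U = (-U - n)*U = U*(-U - n))
17658 + ((16*(-54 + g(7, 6)) + 9207) + (-7691 + 2119)) = 17658 + ((16*(-54 - 1*7*(7 + 6)) + 9207) + (-7691 + 2119)) = 17658 + ((16*(-54 - 1*7*13) + 9207) - 5572) = 17658 + ((16*(-54 - 91) + 9207) - 5572) = 17658 + ((16*(-145) + 9207) - 5572) = 17658 + ((-2320 + 9207) - 5572) = 17658 + (6887 - 5572) = 17658 + 1315 = 18973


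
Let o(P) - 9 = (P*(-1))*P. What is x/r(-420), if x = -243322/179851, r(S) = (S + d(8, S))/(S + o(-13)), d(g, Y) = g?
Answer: -35281690/18524653 ≈ -1.9046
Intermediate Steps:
o(P) = 9 - P**2 (o(P) = 9 + (P*(-1))*P = 9 + (-P)*P = 9 - P**2)
r(S) = (8 + S)/(-160 + S) (r(S) = (S + 8)/(S + (9 - 1*(-13)**2)) = (8 + S)/(S + (9 - 1*169)) = (8 + S)/(S + (9 - 169)) = (8 + S)/(S - 160) = (8 + S)/(-160 + S))
x = -243322/179851 (x = -243322*1/179851 = -243322/179851 ≈ -1.3529)
x/r(-420) = -243322*(-160 - 420)/(8 - 420)/179851 = -243322/(179851*(-412/(-580))) = -243322/(179851*((-1/580*(-412)))) = -243322/(179851*103/145) = -243322/179851*145/103 = -35281690/18524653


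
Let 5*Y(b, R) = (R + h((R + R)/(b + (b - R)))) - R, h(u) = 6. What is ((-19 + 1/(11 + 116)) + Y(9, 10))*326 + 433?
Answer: -3408193/635 ≈ -5367.2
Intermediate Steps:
Y(b, R) = 6/5 (Y(b, R) = ((R + 6) - R)/5 = ((6 + R) - R)/5 = (⅕)*6 = 6/5)
((-19 + 1/(11 + 116)) + Y(9, 10))*326 + 433 = ((-19 + 1/(11 + 116)) + 6/5)*326 + 433 = ((-19 + 1/127) + 6/5)*326 + 433 = (-2412/127 + 6/5)*326 + 433 = -11298/635*326 + 433 = -3683148/635 + 433 = -3408193/635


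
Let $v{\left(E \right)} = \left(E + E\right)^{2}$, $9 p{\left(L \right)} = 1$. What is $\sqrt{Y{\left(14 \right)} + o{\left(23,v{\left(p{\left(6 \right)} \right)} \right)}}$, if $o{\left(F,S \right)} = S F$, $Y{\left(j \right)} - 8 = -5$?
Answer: $\frac{\sqrt{335}}{9} \approx 2.0337$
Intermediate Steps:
$Y{\left(j \right)} = 3$ ($Y{\left(j \right)} = 8 - 5 = 3$)
$p{\left(L \right)} = \frac{1}{9}$ ($p{\left(L \right)} = \frac{1}{9} \cdot 1 = \frac{1}{9}$)
$v{\left(E \right)} = 4 E^{2}$ ($v{\left(E \right)} = \left(2 E\right)^{2} = 4 E^{2}$)
$o{\left(F,S \right)} = F S$
$\sqrt{Y{\left(14 \right)} + o{\left(23,v{\left(p{\left(6 \right)} \right)} \right)}} = \sqrt{3 + 23 \cdot \frac{4}{81}} = \sqrt{3 + \frac{92}{81}} = \sqrt{\frac{335}{81}} = \frac{\sqrt{335}}{9}$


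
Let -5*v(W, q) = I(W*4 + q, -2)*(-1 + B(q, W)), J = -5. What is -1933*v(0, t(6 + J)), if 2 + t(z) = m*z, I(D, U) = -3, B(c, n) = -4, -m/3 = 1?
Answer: 5799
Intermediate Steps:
m = -3 (m = -3*1 = -3)
t(z) = -2 - 3*z
v(W, q) = -3 (v(W, q) = -(-3)*(-1 - 4)/5 = -(-3)*(-5)/5 = -⅕*15 = -3)
-1933*v(0, t(6 + J)) = -1933*(-3) = 5799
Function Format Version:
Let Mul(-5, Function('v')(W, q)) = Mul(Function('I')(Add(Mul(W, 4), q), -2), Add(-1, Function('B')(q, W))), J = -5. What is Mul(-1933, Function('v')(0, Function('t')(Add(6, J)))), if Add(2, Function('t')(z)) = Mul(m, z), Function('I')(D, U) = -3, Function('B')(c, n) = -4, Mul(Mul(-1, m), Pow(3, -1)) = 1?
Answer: 5799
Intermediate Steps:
m = -3 (m = Mul(-3, 1) = -3)
Function('t')(z) = Add(-2, Mul(-3, z))
Function('v')(W, q) = -3 (Function('v')(W, q) = Mul(Rational(-1, 5), Mul(-3, Add(-1, -4))) = Mul(Rational(-1, 5), Mul(-3, -5)) = Mul(Rational(-1, 5), 15) = -3)
Mul(-1933, Function('v')(0, Function('t')(Add(6, J)))) = Mul(-1933, -3) = 5799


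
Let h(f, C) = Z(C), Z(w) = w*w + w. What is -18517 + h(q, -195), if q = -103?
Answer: 19313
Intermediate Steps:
Z(w) = w + w² (Z(w) = w² + w = w + w²)
h(f, C) = C*(1 + C)
-18517 + h(q, -195) = -18517 - 195*(1 - 195) = -18517 - 195*(-194) = -18517 + 37830 = 19313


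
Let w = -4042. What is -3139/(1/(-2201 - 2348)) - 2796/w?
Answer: 28858488929/2021 ≈ 1.4279e+7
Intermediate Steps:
-3139/(1/(-2201 - 2348)) - 2796/w = -3139/(1/(-2201 - 2348)) - 2796/(-4042) = -3139/(1/(-4549)) - 2796*(-1/4042) = -3139/(-1/4549) + 1398/2021 = -3139*(-4549) + 1398/2021 = 14279311 + 1398/2021 = 28858488929/2021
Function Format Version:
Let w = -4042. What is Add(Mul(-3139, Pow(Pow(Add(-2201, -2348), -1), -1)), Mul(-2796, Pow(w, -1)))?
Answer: Rational(28858488929, 2021) ≈ 1.4279e+7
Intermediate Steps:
Add(Mul(-3139, Pow(Pow(Add(-2201, -2348), -1), -1)), Mul(-2796, Pow(w, -1))) = Add(Mul(-3139, Pow(Pow(Add(-2201, -2348), -1), -1)), Mul(-2796, Pow(-4042, -1))) = Add(Mul(-3139, Pow(Pow(-4549, -1), -1)), Mul(-2796, Rational(-1, 4042))) = Add(Mul(-3139, Pow(Rational(-1, 4549), -1)), Rational(1398, 2021)) = Add(Mul(-3139, -4549), Rational(1398, 2021)) = Add(14279311, Rational(1398, 2021)) = Rational(28858488929, 2021)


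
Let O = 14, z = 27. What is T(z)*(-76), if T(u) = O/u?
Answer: -1064/27 ≈ -39.407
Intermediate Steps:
T(u) = 14/u
T(z)*(-76) = (14/27)*(-76) = -1064/27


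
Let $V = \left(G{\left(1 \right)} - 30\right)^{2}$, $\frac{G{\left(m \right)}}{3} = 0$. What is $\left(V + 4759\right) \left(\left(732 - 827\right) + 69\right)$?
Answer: $-147134$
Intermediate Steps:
$G{\left(m \right)} = 0$ ($G{\left(m \right)} = 3 \cdot 0 = 0$)
$V = 900$ ($V = \left(0 - 30\right)^{2} = \left(-30\right)^{2} = 900$)
$\left(V + 4759\right) \left(\left(732 - 827\right) + 69\right) = \left(900 + 4759\right) \left(\left(732 - 827\right) + 69\right) = 5659 \left(-95 + 69\right) = 5659 \left(-26\right) = -147134$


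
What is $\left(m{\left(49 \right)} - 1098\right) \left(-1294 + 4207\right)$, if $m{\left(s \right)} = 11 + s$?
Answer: $-3023694$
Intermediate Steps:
$\left(m{\left(49 \right)} - 1098\right) \left(-1294 + 4207\right) = \left(\left(11 + 49\right) - 1098\right) \left(-1294 + 4207\right) = \left(60 - 1098\right) 2913 = \left(-1038\right) 2913 = -3023694$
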